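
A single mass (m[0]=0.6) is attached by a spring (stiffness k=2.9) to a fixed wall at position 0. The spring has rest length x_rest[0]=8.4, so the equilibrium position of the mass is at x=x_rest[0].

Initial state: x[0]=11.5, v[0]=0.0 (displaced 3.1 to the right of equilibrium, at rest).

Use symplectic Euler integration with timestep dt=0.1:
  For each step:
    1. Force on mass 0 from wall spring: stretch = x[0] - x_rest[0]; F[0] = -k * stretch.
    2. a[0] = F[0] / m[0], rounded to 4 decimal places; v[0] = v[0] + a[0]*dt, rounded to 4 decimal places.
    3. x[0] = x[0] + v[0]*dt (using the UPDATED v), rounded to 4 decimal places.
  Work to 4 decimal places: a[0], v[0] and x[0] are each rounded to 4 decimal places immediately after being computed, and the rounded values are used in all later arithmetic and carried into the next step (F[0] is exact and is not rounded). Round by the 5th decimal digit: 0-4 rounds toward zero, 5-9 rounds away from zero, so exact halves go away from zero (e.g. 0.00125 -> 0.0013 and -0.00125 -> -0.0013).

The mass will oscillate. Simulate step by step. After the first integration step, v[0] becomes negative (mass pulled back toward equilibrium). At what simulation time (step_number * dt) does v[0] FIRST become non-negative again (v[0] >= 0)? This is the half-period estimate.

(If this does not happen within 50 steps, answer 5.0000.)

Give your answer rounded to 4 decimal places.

Step 0: x=[11.5000] v=[0.0000]
Step 1: x=[11.3502] v=[-1.4983]
Step 2: x=[11.0578] v=[-2.9242]
Step 3: x=[10.6369] v=[-4.2088]
Step 4: x=[10.1079] v=[-5.2900]
Step 5: x=[9.4964] v=[-6.1155]
Step 6: x=[8.8319] v=[-6.6454]
Step 7: x=[8.1465] v=[-6.8542]
Step 8: x=[7.4733] v=[-6.7317]
Step 9: x=[6.8449] v=[-6.2838]
Step 10: x=[6.2917] v=[-5.5322]
Step 11: x=[5.8404] v=[-4.5132]
Step 12: x=[5.5128] v=[-3.2761]
Step 13: x=[5.3247] v=[-1.8806]
Step 14: x=[5.2853] v=[-0.3942]
Step 15: x=[5.3964] v=[1.1112]
First v>=0 after going negative at step 15, time=1.5000

Answer: 1.5000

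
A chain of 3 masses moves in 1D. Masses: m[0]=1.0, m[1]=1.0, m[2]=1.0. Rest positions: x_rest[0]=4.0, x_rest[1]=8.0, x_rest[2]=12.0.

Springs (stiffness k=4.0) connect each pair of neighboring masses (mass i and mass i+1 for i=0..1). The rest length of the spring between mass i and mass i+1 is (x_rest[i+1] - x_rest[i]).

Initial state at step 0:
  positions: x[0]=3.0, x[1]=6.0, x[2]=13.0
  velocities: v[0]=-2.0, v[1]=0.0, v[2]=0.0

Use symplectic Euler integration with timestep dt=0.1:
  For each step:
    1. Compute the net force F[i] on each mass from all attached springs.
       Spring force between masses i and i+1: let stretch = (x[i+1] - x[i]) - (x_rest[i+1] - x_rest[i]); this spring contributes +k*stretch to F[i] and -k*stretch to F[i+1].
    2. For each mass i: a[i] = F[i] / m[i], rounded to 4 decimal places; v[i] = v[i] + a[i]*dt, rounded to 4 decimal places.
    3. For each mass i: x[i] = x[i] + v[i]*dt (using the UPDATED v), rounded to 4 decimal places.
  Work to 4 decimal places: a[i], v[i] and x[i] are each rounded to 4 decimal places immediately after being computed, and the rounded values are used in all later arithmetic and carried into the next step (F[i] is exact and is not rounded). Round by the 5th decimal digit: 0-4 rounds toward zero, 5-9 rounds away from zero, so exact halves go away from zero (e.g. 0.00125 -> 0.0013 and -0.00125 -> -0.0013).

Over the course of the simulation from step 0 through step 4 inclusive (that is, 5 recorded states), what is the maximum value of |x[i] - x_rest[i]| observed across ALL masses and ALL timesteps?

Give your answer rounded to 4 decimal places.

Answer: 2.0112

Derivation:
Step 0: x=[3.0000 6.0000 13.0000] v=[-2.0000 0.0000 0.0000]
Step 1: x=[2.7600 6.1600 12.8800] v=[-2.4000 1.6000 -1.2000]
Step 2: x=[2.4960 6.4528 12.6512] v=[-2.6400 2.9280 -2.2880]
Step 3: x=[2.2303 6.8353 12.3345] v=[-2.6573 3.8246 -3.1674]
Step 4: x=[1.9888 7.2535 11.9578] v=[-2.4153 4.1823 -3.7671]
Max displacement = 2.0112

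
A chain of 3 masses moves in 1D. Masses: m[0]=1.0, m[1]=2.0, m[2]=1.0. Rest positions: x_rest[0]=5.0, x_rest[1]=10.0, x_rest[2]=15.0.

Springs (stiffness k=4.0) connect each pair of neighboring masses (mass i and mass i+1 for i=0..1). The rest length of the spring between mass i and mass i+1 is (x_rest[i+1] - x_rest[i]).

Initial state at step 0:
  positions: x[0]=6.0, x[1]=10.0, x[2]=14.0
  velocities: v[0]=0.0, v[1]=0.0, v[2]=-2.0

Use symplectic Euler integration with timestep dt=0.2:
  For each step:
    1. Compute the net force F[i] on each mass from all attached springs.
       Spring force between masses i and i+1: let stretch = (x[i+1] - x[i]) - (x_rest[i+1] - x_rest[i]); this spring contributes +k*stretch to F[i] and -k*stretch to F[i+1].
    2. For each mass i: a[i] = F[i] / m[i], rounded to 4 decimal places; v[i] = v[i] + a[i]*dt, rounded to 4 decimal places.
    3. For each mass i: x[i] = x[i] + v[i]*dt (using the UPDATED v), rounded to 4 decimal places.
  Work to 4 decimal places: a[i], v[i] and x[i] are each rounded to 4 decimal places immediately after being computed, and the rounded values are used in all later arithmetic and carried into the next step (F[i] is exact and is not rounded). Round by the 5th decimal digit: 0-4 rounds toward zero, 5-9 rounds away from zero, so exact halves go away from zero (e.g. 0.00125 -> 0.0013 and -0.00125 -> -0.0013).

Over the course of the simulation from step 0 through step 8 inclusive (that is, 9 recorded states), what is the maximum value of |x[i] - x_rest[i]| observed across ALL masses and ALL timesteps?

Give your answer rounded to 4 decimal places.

Answer: 1.6385

Derivation:
Step 0: x=[6.0000 10.0000 14.0000] v=[0.0000 0.0000 -2.0000]
Step 1: x=[5.8400 10.0000 13.7600] v=[-0.8000 0.0000 -1.2000]
Step 2: x=[5.5456 9.9680 13.7184] v=[-1.4720 -0.1600 -0.2080]
Step 3: x=[5.1588 9.8822 13.8767] v=[-1.9341 -0.4288 0.7917]
Step 4: x=[4.7277 9.7381 14.1959] v=[-2.1554 -0.7204 1.5961]
Step 5: x=[4.2983 9.5498 14.6019] v=[-2.1471 -0.9414 2.0299]
Step 6: x=[3.9091 9.3456 14.9995] v=[-1.9459 -1.0212 1.9882]
Step 7: x=[3.5898 9.1588 15.2925] v=[-1.5967 -0.9342 1.4651]
Step 8: x=[3.3615 9.0171 15.4041] v=[-1.1415 -0.7083 0.5581]
Max displacement = 1.6385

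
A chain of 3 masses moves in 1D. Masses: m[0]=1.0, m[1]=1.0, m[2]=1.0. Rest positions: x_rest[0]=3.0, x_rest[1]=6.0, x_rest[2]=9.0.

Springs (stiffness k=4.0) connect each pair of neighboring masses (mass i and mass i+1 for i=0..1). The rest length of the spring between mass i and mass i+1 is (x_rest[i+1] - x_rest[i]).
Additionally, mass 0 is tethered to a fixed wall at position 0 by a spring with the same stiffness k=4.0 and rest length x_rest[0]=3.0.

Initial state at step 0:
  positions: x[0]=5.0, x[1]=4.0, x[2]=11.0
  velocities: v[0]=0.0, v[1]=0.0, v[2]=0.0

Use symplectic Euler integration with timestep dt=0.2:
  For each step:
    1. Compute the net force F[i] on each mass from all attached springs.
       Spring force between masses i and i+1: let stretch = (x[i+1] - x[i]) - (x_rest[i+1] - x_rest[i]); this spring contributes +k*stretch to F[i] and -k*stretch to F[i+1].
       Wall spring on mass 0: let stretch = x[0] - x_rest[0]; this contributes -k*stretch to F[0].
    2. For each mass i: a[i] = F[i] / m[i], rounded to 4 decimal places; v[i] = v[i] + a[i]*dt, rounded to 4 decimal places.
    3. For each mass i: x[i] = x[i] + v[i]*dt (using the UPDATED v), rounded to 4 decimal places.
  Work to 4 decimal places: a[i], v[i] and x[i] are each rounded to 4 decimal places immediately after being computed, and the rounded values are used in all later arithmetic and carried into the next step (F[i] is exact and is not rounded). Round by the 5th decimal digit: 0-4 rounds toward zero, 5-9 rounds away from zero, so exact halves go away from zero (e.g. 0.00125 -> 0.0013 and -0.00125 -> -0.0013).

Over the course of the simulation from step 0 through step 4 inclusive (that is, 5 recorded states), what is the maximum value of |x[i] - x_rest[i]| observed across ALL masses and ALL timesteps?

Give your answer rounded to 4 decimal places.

Step 0: x=[5.0000 4.0000 11.0000] v=[0.0000 0.0000 0.0000]
Step 1: x=[4.0400 5.2800 10.3600] v=[-4.8000 6.4000 -3.2000]
Step 2: x=[2.6320 7.1744 9.3872] v=[-7.0400 9.4720 -4.8640]
Step 3: x=[1.5297 8.6961 8.5404] v=[-5.5117 7.6083 -4.2342]
Step 4: x=[1.3292 9.0462 8.1985] v=[-1.0023 1.7506 -1.7096]
Max displacement = 3.0462

Answer: 3.0462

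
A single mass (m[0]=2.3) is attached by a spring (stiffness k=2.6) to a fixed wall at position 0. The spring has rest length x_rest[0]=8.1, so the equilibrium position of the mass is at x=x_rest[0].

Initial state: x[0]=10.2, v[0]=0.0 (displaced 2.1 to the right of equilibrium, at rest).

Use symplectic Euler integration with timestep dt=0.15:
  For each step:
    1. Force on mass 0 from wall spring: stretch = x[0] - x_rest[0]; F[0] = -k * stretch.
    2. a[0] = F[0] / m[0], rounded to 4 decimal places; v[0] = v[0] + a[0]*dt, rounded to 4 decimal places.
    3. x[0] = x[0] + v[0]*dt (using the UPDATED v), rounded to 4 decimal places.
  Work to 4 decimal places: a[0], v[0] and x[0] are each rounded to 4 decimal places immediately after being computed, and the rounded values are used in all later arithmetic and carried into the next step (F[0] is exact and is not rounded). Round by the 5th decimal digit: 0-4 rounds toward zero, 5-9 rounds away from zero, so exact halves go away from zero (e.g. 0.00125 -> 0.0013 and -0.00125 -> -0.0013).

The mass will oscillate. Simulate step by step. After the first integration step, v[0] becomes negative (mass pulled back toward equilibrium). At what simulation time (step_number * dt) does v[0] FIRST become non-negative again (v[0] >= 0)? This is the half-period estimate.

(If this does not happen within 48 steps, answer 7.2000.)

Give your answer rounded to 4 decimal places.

Step 0: x=[10.2000] v=[0.0000]
Step 1: x=[10.1466] v=[-0.3561]
Step 2: x=[10.0411] v=[-0.7031]
Step 3: x=[9.8863] v=[-1.0322]
Step 4: x=[9.6860] v=[-1.3351]
Step 5: x=[9.4454] v=[-1.6040]
Step 6: x=[9.1706] v=[-1.8321]
Step 7: x=[8.8686] v=[-2.0136]
Step 8: x=[8.5470] v=[-2.1439]
Step 9: x=[8.2140] v=[-2.2197]
Step 10: x=[7.8782] v=[-2.2390]
Step 11: x=[7.5480] v=[-2.2014]
Step 12: x=[7.2318] v=[-2.1078]
Step 13: x=[6.9377] v=[-1.9606]
Step 14: x=[6.6732] v=[-1.7635]
Step 15: x=[6.4450] v=[-1.5216]
Step 16: x=[6.2589] v=[-1.2410]
Step 17: x=[6.1196] v=[-0.9288]
Step 18: x=[6.0307] v=[-0.5930]
Step 19: x=[5.9944] v=[-0.2421]
Step 20: x=[6.0116] v=[0.1149]
First v>=0 after going negative at step 20, time=3.0000

Answer: 3.0000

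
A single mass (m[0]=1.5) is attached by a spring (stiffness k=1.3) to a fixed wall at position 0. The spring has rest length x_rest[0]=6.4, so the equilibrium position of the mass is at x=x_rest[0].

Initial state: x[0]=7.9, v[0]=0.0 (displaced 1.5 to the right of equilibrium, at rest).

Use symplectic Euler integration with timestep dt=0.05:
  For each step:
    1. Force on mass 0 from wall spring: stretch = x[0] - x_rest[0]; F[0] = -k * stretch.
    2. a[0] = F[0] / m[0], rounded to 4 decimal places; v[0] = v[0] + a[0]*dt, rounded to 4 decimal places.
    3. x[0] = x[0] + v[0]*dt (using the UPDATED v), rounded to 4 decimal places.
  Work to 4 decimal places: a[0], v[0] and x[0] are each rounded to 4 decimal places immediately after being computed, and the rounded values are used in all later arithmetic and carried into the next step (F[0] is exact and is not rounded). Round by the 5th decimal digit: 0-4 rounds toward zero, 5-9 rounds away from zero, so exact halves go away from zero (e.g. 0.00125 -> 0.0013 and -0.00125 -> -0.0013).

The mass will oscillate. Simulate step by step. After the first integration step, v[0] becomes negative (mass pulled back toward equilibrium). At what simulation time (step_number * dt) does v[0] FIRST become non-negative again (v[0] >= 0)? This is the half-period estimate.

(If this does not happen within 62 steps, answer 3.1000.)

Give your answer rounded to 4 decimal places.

Step 0: x=[7.9000] v=[0.0000]
Step 1: x=[7.8968] v=[-0.0650]
Step 2: x=[7.8903] v=[-0.1299]
Step 3: x=[7.8806] v=[-0.1945]
Step 4: x=[7.8677] v=[-0.2587]
Step 5: x=[7.8516] v=[-0.3223]
Step 6: x=[7.8323] v=[-0.3852]
Step 7: x=[7.8099] v=[-0.4473]
Step 8: x=[7.7845] v=[-0.5084]
Step 9: x=[7.7561] v=[-0.5684]
Step 10: x=[7.7247] v=[-0.6272]
Step 11: x=[7.6905] v=[-0.6846]
Step 12: x=[7.6535] v=[-0.7405]
Step 13: x=[7.6138] v=[-0.7948]
Step 14: x=[7.5714] v=[-0.8474]
Step 15: x=[7.5265] v=[-0.8982]
Step 16: x=[7.4792] v=[-0.9470]
Step 17: x=[7.4295] v=[-0.9938]
Step 18: x=[7.3776] v=[-1.0384]
Step 19: x=[7.3236] v=[-1.0808]
Step 20: x=[7.2676] v=[-1.1208]
Step 21: x=[7.2097] v=[-1.1584]
Step 22: x=[7.1500] v=[-1.1935]
Step 23: x=[7.0887] v=[-1.2260]
Step 24: x=[7.0259] v=[-1.2558]
Step 25: x=[6.9618] v=[-1.2829]
Step 26: x=[6.8964] v=[-1.3072]
Step 27: x=[6.8300] v=[-1.3287]
Step 28: x=[6.7626] v=[-1.3473]
Step 29: x=[6.6945] v=[-1.3630]
Step 30: x=[6.6257] v=[-1.3758]
Step 31: x=[6.5564] v=[-1.3856]
Step 32: x=[6.4868] v=[-1.3924]
Step 33: x=[6.4170] v=[-1.3962]
Step 34: x=[6.3472] v=[-1.3969]
Step 35: x=[6.2775] v=[-1.3946]
Step 36: x=[6.2080] v=[-1.3893]
Step 37: x=[6.1390] v=[-1.3810]
Step 38: x=[6.0705] v=[-1.3697]
Step 39: x=[6.0027] v=[-1.3554]
Step 40: x=[5.9358] v=[-1.3382]
Step 41: x=[5.8699] v=[-1.3181]
Step 42: x=[5.8051] v=[-1.2951]
Step 43: x=[5.7416] v=[-1.2693]
Step 44: x=[5.6796] v=[-1.2408]
Step 45: x=[5.6191] v=[-1.2096]
Step 46: x=[5.5603] v=[-1.1758]
Step 47: x=[5.5033] v=[-1.1394]
Step 48: x=[5.4483] v=[-1.1005]
Step 49: x=[5.3953] v=[-1.0593]
Step 50: x=[5.3445] v=[-1.0158]
Step 51: x=[5.2960] v=[-0.9701]
Step 52: x=[5.2499] v=[-0.9223]
Step 53: x=[5.2063] v=[-0.8725]
Step 54: x=[5.1653] v=[-0.8208]
Step 55: x=[5.1269] v=[-0.7673]
Step 56: x=[5.0913] v=[-0.7121]
Step 57: x=[5.0585] v=[-0.6554]
Step 58: x=[5.0286] v=[-0.5973]
Step 59: x=[5.0017] v=[-0.5379]
Step 60: x=[4.9778] v=[-0.4773]
Step 61: x=[4.9570] v=[-0.4157]
Step 62: x=[4.9393] v=[-0.3532]
v[0] did not become non-negative within 62 steps; using fallback time=3.1000

Answer: 3.1000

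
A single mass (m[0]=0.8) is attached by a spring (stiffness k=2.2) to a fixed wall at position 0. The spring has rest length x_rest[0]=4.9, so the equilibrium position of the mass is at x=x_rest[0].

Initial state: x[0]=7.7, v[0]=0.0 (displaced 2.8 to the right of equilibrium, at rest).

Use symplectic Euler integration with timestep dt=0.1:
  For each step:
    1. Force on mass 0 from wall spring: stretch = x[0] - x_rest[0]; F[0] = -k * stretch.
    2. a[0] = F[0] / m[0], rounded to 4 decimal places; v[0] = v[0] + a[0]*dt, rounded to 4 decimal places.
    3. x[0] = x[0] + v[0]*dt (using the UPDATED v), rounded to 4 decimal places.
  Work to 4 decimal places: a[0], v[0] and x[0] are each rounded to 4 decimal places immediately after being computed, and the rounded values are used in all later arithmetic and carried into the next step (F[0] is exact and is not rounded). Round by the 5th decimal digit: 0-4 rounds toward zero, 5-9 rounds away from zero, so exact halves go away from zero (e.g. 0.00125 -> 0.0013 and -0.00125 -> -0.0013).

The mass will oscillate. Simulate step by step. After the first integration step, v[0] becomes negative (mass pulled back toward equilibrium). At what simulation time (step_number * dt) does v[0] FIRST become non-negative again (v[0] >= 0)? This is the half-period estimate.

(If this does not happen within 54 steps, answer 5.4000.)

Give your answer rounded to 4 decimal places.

Answer: 1.9000

Derivation:
Step 0: x=[7.7000] v=[0.0000]
Step 1: x=[7.6230] v=[-0.7700]
Step 2: x=[7.4711] v=[-1.5188]
Step 3: x=[7.2485] v=[-2.2259]
Step 4: x=[6.9613] v=[-2.8717]
Step 5: x=[6.6174] v=[-3.4386]
Step 6: x=[6.2263] v=[-3.9109]
Step 7: x=[5.7987] v=[-4.2756]
Step 8: x=[5.3464] v=[-4.5227]
Step 9: x=[4.8819] v=[-4.6455]
Step 10: x=[4.4179] v=[-4.6405]
Step 11: x=[3.9671] v=[-4.5079]
Step 12: x=[3.5420] v=[-4.2514]
Step 13: x=[3.1542] v=[-3.8780]
Step 14: x=[2.8144] v=[-3.3979]
Step 15: x=[2.5320] v=[-2.8244]
Step 16: x=[2.3147] v=[-2.1732]
Step 17: x=[2.1685] v=[-1.4622]
Step 18: x=[2.0974] v=[-0.7110]
Step 19: x=[2.1034] v=[0.0597]
First v>=0 after going negative at step 19, time=1.9000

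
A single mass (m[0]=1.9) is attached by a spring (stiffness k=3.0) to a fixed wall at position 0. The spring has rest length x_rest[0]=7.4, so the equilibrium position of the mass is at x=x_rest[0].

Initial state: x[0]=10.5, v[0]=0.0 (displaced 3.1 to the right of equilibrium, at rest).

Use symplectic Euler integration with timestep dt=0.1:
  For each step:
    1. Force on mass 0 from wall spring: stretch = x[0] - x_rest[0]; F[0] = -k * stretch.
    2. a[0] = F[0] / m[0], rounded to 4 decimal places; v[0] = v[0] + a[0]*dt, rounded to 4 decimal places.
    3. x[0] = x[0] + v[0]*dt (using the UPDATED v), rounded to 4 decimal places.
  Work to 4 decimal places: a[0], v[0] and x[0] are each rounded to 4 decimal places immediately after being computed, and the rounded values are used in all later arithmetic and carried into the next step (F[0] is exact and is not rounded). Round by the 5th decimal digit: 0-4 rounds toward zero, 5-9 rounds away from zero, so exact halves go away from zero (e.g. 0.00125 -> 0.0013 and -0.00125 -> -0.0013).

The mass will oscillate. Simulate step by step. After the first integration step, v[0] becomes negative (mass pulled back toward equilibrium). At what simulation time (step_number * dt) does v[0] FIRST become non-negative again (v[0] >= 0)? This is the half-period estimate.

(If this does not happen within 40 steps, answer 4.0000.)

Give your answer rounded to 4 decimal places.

Step 0: x=[10.5000] v=[0.0000]
Step 1: x=[10.4511] v=[-0.4895]
Step 2: x=[10.3540] v=[-0.9713]
Step 3: x=[10.2102] v=[-1.4377]
Step 4: x=[10.0221] v=[-1.8814]
Step 5: x=[9.7926] v=[-2.2954]
Step 6: x=[9.5253] v=[-2.6732]
Step 7: x=[9.2244] v=[-3.0088]
Step 8: x=[8.8947] v=[-3.2969]
Step 9: x=[8.5414] v=[-3.5329]
Step 10: x=[8.1701] v=[-3.7131]
Step 11: x=[7.7866] v=[-3.8347]
Step 12: x=[7.3970] v=[-3.8957]
Step 13: x=[7.0075] v=[-3.8952]
Step 14: x=[6.6242] v=[-3.8332]
Step 15: x=[6.2531] v=[-3.7107]
Step 16: x=[5.9001] v=[-3.5296]
Step 17: x=[5.5708] v=[-3.2928]
Step 18: x=[5.2704] v=[-3.0040]
Step 19: x=[5.0036] v=[-2.6678]
Step 20: x=[4.7747] v=[-2.2894]
Step 21: x=[4.5872] v=[-1.8749]
Step 22: x=[4.4441] v=[-1.4308]
Step 23: x=[4.3477] v=[-0.9641]
Step 24: x=[4.2995] v=[-0.4822]
Step 25: x=[4.3002] v=[0.0074]
First v>=0 after going negative at step 25, time=2.5000

Answer: 2.5000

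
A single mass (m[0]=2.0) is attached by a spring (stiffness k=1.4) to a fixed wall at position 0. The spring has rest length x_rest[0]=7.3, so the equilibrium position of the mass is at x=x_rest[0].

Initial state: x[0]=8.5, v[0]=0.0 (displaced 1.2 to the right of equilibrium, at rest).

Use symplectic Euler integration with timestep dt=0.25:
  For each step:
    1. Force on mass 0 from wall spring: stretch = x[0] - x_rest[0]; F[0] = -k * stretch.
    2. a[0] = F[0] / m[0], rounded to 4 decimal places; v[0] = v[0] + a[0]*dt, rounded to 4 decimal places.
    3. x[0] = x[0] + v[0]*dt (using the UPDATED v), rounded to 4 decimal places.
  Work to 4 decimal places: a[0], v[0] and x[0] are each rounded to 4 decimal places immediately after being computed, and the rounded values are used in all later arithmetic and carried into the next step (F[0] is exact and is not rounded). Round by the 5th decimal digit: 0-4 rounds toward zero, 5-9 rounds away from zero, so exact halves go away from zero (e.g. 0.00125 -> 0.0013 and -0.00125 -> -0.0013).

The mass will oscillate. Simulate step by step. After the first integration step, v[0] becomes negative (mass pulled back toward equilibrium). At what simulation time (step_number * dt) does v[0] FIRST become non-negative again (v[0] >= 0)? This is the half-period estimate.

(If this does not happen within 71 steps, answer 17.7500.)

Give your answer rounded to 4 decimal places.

Answer: 3.7500

Derivation:
Step 0: x=[8.5000] v=[0.0000]
Step 1: x=[8.4475] v=[-0.2100]
Step 2: x=[8.3448] v=[-0.4108]
Step 3: x=[8.1964] v=[-0.5937]
Step 4: x=[8.0088] v=[-0.7506]
Step 5: x=[7.7901] v=[-0.8747]
Step 6: x=[7.5500] v=[-0.9605]
Step 7: x=[7.2989] v=[-1.0043]
Step 8: x=[7.0479] v=[-1.0041]
Step 9: x=[6.8079] v=[-0.9600]
Step 10: x=[6.5894] v=[-0.8739]
Step 11: x=[6.4020] v=[-0.7496]
Step 12: x=[6.2539] v=[-0.5925]
Step 13: x=[6.1516] v=[-0.4094]
Step 14: x=[6.0995] v=[-0.2084]
Step 15: x=[6.0999] v=[0.0017]
First v>=0 after going negative at step 15, time=3.7500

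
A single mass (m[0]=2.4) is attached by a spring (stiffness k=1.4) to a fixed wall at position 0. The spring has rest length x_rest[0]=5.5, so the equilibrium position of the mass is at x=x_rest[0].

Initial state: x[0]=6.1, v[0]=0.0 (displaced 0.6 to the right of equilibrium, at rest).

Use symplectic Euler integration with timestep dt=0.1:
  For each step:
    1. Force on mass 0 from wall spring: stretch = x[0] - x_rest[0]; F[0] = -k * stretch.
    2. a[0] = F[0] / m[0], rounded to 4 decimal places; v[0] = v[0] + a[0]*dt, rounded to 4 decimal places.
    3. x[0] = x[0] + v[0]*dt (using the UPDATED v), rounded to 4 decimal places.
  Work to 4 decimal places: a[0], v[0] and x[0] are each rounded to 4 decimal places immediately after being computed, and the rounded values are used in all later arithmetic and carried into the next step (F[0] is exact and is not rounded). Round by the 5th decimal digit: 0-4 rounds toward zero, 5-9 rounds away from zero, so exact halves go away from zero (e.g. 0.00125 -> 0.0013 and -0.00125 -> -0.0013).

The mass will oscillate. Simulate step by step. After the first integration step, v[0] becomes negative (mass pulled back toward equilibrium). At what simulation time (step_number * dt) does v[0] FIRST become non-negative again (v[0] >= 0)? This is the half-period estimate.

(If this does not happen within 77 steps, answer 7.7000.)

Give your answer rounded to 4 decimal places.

Answer: 4.2000

Derivation:
Step 0: x=[6.1000] v=[0.0000]
Step 1: x=[6.0965] v=[-0.0350]
Step 2: x=[6.0895] v=[-0.0698]
Step 3: x=[6.0791] v=[-0.1042]
Step 4: x=[6.0653] v=[-0.1380]
Step 5: x=[6.0482] v=[-0.1710]
Step 6: x=[6.0279] v=[-0.2030]
Step 7: x=[6.0045] v=[-0.2338]
Step 8: x=[5.9782] v=[-0.2632]
Step 9: x=[5.9491] v=[-0.2911]
Step 10: x=[5.9174] v=[-0.3173]
Step 11: x=[5.8832] v=[-0.3417]
Step 12: x=[5.8468] v=[-0.3641]
Step 13: x=[5.8084] v=[-0.3843]
Step 14: x=[5.7682] v=[-0.4023]
Step 15: x=[5.7264] v=[-0.4180]
Step 16: x=[5.6833] v=[-0.4312]
Step 17: x=[5.6391] v=[-0.4419]
Step 18: x=[5.5941] v=[-0.4500]
Step 19: x=[5.5486] v=[-0.4555]
Step 20: x=[5.5028] v=[-0.4583]
Step 21: x=[5.4570] v=[-0.4585]
Step 22: x=[5.4114] v=[-0.4560]
Step 23: x=[5.3663] v=[-0.4508]
Step 24: x=[5.3220] v=[-0.4430]
Step 25: x=[5.2787] v=[-0.4326]
Step 26: x=[5.2367] v=[-0.4197]
Step 27: x=[5.1963] v=[-0.4043]
Step 28: x=[5.1576] v=[-0.3866]
Step 29: x=[5.1209] v=[-0.3666]
Step 30: x=[5.0865] v=[-0.3445]
Step 31: x=[5.0545] v=[-0.3204]
Step 32: x=[5.0251] v=[-0.2944]
Step 33: x=[4.9984] v=[-0.2667]
Step 34: x=[4.9747] v=[-0.2374]
Step 35: x=[4.9540] v=[-0.2068]
Step 36: x=[4.9365] v=[-0.1750]
Step 37: x=[4.9223] v=[-0.1421]
Step 38: x=[4.9115] v=[-0.1084]
Step 39: x=[4.9041] v=[-0.0741]
Step 40: x=[4.9002] v=[-0.0393]
Step 41: x=[4.8998] v=[-0.0043]
Step 42: x=[4.9029] v=[0.0307]
First v>=0 after going negative at step 42, time=4.2000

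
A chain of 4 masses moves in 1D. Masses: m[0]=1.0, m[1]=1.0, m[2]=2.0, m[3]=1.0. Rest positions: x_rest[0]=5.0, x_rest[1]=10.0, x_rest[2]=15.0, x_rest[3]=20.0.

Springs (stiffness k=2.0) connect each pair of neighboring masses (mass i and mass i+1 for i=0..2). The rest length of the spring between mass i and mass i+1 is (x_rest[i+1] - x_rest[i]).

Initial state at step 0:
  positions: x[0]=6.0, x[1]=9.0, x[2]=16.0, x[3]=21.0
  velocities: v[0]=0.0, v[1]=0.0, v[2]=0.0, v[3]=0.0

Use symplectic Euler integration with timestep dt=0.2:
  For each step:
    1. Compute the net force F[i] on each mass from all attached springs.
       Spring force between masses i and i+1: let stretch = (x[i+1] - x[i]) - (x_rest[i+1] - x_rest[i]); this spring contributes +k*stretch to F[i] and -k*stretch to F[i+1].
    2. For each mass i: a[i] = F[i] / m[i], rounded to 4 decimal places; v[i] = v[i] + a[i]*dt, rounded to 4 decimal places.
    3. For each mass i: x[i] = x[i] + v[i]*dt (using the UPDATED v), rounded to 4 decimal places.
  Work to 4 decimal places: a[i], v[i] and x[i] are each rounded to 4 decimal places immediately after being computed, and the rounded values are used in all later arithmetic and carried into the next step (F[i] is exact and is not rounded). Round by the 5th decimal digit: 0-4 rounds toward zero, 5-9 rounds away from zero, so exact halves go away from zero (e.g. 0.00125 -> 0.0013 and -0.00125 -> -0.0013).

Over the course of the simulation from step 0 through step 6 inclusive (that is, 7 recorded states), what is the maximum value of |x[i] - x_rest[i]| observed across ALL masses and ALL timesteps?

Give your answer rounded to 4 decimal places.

Step 0: x=[6.0000 9.0000 16.0000 21.0000] v=[0.0000 0.0000 0.0000 0.0000]
Step 1: x=[5.8400 9.3200 15.9200 21.0000] v=[-0.8000 1.6000 -0.4000 0.0000]
Step 2: x=[5.5584 9.8896 15.7792 20.9936] v=[-1.4080 2.8480 -0.7040 -0.0320]
Step 3: x=[5.2233 10.5839 15.6114 20.9700] v=[-1.6755 3.4714 -0.8390 -0.1178]
Step 4: x=[4.9170 11.2515 15.4568 20.9178] v=[-1.5313 3.3382 -0.7728 -0.2612]
Step 5: x=[4.7175 11.7488 15.3525 20.8287] v=[-0.9975 2.4865 -0.5217 -0.4456]
Step 6: x=[4.6805 11.9719 15.3231 20.7015] v=[-0.1850 1.1155 -0.1472 -0.6361]
Max displacement = 1.9719

Answer: 1.9719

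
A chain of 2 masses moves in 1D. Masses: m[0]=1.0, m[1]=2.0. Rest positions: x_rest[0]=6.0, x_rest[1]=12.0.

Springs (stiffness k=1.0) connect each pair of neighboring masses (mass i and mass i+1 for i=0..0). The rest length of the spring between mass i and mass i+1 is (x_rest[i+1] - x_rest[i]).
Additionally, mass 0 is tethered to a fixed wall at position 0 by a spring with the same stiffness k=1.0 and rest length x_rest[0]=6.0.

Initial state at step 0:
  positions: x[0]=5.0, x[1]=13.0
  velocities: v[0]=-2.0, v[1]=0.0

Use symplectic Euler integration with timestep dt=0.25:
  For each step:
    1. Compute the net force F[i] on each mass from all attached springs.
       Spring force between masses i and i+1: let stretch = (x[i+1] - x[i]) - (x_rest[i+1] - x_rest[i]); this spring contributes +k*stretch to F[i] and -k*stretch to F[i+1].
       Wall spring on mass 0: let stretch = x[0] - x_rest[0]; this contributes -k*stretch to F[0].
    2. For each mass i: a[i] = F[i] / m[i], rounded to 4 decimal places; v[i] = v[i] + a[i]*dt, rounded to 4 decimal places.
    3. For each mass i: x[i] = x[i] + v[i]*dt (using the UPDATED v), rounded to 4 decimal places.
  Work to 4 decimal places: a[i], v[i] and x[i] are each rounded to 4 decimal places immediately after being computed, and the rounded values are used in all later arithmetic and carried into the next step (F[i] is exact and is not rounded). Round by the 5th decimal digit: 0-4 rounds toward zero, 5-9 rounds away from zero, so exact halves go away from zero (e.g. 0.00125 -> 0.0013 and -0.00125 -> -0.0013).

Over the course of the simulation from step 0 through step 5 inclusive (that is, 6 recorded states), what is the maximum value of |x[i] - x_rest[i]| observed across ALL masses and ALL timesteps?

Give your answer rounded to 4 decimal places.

Step 0: x=[5.0000 13.0000] v=[-2.0000 0.0000]
Step 1: x=[4.6875 12.9375] v=[-1.2500 -0.2500]
Step 2: x=[4.5977 12.8047] v=[-0.3594 -0.5313]
Step 3: x=[4.7334 12.6029] v=[0.5429 -0.8072]
Step 4: x=[5.0651 12.3427] v=[1.3269 -1.0409]
Step 5: x=[5.5351 12.0426] v=[1.8800 -1.2006]
Max displacement = 1.4023

Answer: 1.4023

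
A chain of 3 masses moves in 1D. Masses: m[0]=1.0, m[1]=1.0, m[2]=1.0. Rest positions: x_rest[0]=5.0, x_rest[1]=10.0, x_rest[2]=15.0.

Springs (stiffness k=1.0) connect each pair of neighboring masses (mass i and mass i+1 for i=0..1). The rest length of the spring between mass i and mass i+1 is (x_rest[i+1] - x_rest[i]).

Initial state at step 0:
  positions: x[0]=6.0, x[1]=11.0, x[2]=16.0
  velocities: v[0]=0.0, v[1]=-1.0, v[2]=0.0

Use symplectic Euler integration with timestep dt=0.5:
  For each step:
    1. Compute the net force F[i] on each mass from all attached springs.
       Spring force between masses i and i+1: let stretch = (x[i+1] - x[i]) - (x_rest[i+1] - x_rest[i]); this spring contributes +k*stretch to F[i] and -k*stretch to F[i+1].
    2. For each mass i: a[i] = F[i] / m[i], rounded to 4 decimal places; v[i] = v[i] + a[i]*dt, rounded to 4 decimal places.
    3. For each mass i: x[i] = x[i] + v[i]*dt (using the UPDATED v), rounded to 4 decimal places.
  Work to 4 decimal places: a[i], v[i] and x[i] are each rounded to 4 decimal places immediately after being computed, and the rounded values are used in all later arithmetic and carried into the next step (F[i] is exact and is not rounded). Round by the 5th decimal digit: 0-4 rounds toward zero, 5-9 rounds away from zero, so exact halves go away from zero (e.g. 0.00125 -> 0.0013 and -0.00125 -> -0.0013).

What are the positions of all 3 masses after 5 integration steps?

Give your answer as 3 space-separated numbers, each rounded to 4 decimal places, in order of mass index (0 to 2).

Answer: 4.9590 10.5821 14.9590

Derivation:
Step 0: x=[6.0000 11.0000 16.0000] v=[0.0000 -1.0000 0.0000]
Step 1: x=[6.0000 10.5000 16.0000] v=[0.0000 -1.0000 0.0000]
Step 2: x=[5.8750 10.2500 15.8750] v=[-0.2500 -0.5000 -0.2500]
Step 3: x=[5.5938 10.3125 15.5938] v=[-0.5625 0.1250 -0.5625]
Step 4: x=[5.2422 10.5157 15.2422] v=[-0.7032 0.4063 -0.7032]
Step 5: x=[4.9590 10.5821 14.9590] v=[-0.5665 0.1328 -0.5665]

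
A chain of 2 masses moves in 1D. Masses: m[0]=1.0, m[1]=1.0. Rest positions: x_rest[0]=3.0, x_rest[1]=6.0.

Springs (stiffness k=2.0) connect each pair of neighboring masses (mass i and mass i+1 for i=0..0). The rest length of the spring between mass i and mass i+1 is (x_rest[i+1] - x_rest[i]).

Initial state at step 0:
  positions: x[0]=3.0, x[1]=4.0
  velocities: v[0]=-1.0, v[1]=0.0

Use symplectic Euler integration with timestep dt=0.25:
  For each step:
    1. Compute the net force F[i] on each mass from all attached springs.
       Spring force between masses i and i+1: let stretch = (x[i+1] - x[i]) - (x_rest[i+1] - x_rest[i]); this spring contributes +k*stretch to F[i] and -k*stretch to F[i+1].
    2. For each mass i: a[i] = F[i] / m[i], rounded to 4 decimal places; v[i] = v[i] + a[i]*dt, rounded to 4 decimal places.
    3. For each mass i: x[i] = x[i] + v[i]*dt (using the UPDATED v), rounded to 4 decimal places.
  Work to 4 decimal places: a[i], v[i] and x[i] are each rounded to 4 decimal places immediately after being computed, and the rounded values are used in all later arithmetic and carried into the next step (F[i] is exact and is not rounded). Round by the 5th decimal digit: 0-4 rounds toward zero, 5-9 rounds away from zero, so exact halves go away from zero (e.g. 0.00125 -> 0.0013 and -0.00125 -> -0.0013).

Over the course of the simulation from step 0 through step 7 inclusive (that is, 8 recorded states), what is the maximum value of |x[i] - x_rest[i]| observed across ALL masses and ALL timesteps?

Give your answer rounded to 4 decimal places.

Step 0: x=[3.0000 4.0000] v=[-1.0000 0.0000]
Step 1: x=[2.5000 4.2500] v=[-2.0000 1.0000]
Step 2: x=[1.8438 4.6563] v=[-2.6250 1.6250]
Step 3: x=[1.1641 5.0860] v=[-2.7188 1.7188]
Step 4: x=[0.5996 5.4005] v=[-2.2579 1.2579]
Step 5: x=[0.2602 5.4899] v=[-1.3575 0.3575]
Step 6: x=[0.1995 5.3006] v=[-0.2427 -0.7574]
Step 7: x=[0.4015 4.8486] v=[0.8079 -1.8080]
Max displacement = 2.8005

Answer: 2.8005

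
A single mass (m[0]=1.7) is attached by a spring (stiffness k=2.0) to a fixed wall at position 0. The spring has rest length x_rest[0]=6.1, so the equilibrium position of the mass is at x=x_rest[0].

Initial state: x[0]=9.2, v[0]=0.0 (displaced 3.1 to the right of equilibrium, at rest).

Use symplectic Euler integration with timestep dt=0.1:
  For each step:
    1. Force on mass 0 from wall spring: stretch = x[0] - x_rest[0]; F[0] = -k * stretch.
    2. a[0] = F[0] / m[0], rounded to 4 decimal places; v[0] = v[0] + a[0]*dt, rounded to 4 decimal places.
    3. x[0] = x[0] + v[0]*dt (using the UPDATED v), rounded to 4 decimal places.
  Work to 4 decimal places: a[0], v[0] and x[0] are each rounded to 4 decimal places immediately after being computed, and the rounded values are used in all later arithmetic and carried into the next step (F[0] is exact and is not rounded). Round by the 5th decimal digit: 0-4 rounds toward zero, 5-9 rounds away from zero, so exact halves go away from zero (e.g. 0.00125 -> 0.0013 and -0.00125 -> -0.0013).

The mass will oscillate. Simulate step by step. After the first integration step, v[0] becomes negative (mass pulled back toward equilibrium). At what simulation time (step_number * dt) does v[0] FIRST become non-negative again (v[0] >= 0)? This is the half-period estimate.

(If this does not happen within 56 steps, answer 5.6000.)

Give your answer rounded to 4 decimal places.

Answer: 2.9000

Derivation:
Step 0: x=[9.2000] v=[0.0000]
Step 1: x=[9.1635] v=[-0.3647]
Step 2: x=[9.0910] v=[-0.7251]
Step 3: x=[8.9833] v=[-1.0770]
Step 4: x=[8.8417] v=[-1.4162]
Step 5: x=[8.6678] v=[-1.7388]
Step 6: x=[8.4637] v=[-2.0409]
Step 7: x=[8.2318] v=[-2.3190]
Step 8: x=[7.9748] v=[-2.5698]
Step 9: x=[7.6958] v=[-2.7904]
Step 10: x=[7.3980] v=[-2.9781]
Step 11: x=[7.0849] v=[-3.1308]
Step 12: x=[6.7602] v=[-3.2467]
Step 13: x=[6.4278] v=[-3.3244]
Step 14: x=[6.0915] v=[-3.3630]
Step 15: x=[5.7553] v=[-3.3620]
Step 16: x=[5.4232] v=[-3.3215]
Step 17: x=[5.0990] v=[-3.2419]
Step 18: x=[4.7866] v=[-3.1241]
Step 19: x=[4.4896] v=[-2.9696]
Step 20: x=[4.2116] v=[-2.7801]
Step 21: x=[3.9558] v=[-2.5579]
Step 22: x=[3.7252] v=[-2.3056]
Step 23: x=[3.5226] v=[-2.0262]
Step 24: x=[3.3503] v=[-1.7230]
Step 25: x=[3.2104] v=[-1.3995]
Step 26: x=[3.1044] v=[-1.0596]
Step 27: x=[3.0337] v=[-0.7072]
Step 28: x=[2.9991] v=[-0.3465]
Step 29: x=[3.0009] v=[0.0183]
First v>=0 after going negative at step 29, time=2.9000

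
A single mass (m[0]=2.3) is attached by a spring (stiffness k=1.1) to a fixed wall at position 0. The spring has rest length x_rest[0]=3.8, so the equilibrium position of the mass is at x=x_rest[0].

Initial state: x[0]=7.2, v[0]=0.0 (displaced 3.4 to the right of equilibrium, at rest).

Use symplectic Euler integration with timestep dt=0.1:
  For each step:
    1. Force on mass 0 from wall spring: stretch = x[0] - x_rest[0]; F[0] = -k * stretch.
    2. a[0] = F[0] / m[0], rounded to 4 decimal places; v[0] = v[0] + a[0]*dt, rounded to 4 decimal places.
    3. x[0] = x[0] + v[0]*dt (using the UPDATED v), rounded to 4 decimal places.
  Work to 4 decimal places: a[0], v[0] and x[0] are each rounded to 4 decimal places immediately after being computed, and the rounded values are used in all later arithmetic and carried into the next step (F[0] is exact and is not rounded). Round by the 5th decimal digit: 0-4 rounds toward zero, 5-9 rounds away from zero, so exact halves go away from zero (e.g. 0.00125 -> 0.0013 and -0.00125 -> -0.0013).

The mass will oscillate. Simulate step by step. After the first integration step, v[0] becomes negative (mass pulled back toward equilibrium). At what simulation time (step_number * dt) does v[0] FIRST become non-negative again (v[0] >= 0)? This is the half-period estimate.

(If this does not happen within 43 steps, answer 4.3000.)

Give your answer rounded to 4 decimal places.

Step 0: x=[7.2000] v=[0.0000]
Step 1: x=[7.1837] v=[-0.1626]
Step 2: x=[7.1513] v=[-0.3244]
Step 3: x=[7.1028] v=[-0.4847]
Step 4: x=[7.0385] v=[-0.6427]
Step 5: x=[6.9587] v=[-0.7976]
Step 6: x=[6.8638] v=[-0.9487]
Step 7: x=[6.7543] v=[-1.0952]
Step 8: x=[6.6307] v=[-1.2365]
Step 9: x=[6.4935] v=[-1.3719]
Step 10: x=[6.3434] v=[-1.5007]
Step 11: x=[6.1812] v=[-1.6223]
Step 12: x=[6.0076] v=[-1.7362]
Step 13: x=[5.8234] v=[-1.8418]
Step 14: x=[5.6295] v=[-1.9386]
Step 15: x=[5.4269] v=[-2.0261]
Step 16: x=[5.2165] v=[-2.1039]
Step 17: x=[4.9993] v=[-2.1717]
Step 18: x=[4.7764] v=[-2.2291]
Step 19: x=[4.5488] v=[-2.2758]
Step 20: x=[4.3176] v=[-2.3116]
Step 21: x=[4.0840] v=[-2.3364]
Step 22: x=[3.8490] v=[-2.3500]
Step 23: x=[3.6138] v=[-2.3523]
Step 24: x=[3.3795] v=[-2.3434]
Step 25: x=[3.1472] v=[-2.3233]
Step 26: x=[2.9180] v=[-2.2921]
Step 27: x=[2.6930] v=[-2.2499]
Step 28: x=[2.4733] v=[-2.1970]
Step 29: x=[2.2599] v=[-2.1336]
Step 30: x=[2.0539] v=[-2.0599]
Step 31: x=[1.8563] v=[-1.9764]
Step 32: x=[1.6680] v=[-1.8834]
Step 33: x=[1.4899] v=[-1.7814]
Step 34: x=[1.3228] v=[-1.6709]
Step 35: x=[1.1676] v=[-1.5524]
Step 36: x=[1.0250] v=[-1.4265]
Step 37: x=[0.8956] v=[-1.2938]
Step 38: x=[0.7801] v=[-1.1549]
Step 39: x=[0.6791] v=[-1.0105]
Step 40: x=[0.5930] v=[-0.8612]
Step 41: x=[0.5222] v=[-0.7078]
Step 42: x=[0.4671] v=[-0.5510]
Step 43: x=[0.4279] v=[-0.3916]
v[0] did not become non-negative within 43 steps; using fallback time=4.3000

Answer: 4.3000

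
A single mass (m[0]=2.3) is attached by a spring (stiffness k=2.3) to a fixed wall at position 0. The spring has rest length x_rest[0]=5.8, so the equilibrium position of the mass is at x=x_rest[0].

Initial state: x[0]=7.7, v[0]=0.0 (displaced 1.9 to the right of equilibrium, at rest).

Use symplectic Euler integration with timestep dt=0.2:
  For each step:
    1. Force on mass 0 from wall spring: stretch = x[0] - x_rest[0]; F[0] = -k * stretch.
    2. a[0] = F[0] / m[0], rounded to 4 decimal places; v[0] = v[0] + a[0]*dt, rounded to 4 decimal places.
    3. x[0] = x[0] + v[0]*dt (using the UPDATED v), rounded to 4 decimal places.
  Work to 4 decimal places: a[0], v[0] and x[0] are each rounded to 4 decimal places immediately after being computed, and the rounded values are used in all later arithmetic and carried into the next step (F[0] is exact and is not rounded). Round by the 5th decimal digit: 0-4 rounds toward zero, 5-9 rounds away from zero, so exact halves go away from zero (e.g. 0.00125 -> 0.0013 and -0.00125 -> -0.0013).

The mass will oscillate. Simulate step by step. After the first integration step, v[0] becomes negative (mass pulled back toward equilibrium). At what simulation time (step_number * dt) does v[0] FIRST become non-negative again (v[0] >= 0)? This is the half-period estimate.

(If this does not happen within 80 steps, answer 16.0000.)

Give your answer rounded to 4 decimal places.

Answer: 3.2000

Derivation:
Step 0: x=[7.7000] v=[0.0000]
Step 1: x=[7.6240] v=[-0.3800]
Step 2: x=[7.4750] v=[-0.7448]
Step 3: x=[7.2590] v=[-1.0798]
Step 4: x=[6.9847] v=[-1.3716]
Step 5: x=[6.6630] v=[-1.6085]
Step 6: x=[6.3068] v=[-1.7811]
Step 7: x=[5.9303] v=[-1.8825]
Step 8: x=[5.5486] v=[-1.9086]
Step 9: x=[5.1769] v=[-1.8583]
Step 10: x=[4.8302] v=[-1.7337]
Step 11: x=[4.5223] v=[-1.5397]
Step 12: x=[4.2655] v=[-1.2842]
Step 13: x=[4.0700] v=[-0.9773]
Step 14: x=[3.9437] v=[-0.6313]
Step 15: x=[3.8917] v=[-0.2600]
Step 16: x=[3.9160] v=[0.1217]
First v>=0 after going negative at step 16, time=3.2000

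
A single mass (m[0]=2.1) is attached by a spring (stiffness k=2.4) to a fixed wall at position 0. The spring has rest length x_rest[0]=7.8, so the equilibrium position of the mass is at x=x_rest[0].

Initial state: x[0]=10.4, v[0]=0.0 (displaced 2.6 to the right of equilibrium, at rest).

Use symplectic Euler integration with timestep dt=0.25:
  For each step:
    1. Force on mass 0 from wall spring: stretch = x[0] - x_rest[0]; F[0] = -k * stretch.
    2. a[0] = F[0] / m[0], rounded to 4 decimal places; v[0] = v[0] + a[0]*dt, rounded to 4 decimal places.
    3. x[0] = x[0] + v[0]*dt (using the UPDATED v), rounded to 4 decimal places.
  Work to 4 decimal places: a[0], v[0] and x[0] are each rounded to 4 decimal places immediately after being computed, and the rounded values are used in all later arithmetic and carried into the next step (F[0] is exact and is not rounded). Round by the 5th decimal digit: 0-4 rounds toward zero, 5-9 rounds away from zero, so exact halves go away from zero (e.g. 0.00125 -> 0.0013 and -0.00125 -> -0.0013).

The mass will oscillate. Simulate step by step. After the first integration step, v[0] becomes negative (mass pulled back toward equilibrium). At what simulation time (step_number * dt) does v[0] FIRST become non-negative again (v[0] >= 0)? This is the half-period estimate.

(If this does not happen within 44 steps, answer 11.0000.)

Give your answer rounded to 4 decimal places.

Answer: 3.0000

Derivation:
Step 0: x=[10.4000] v=[0.0000]
Step 1: x=[10.2143] v=[-0.7429]
Step 2: x=[9.8561] v=[-1.4327]
Step 3: x=[9.3511] v=[-2.0202]
Step 4: x=[8.7353] v=[-2.4634]
Step 5: x=[8.0527] v=[-2.7306]
Step 6: x=[7.3520] v=[-2.8028]
Step 7: x=[6.6833] v=[-2.6748]
Step 8: x=[6.0944] v=[-2.3558]
Step 9: x=[5.6273] v=[-1.8685]
Step 10: x=[5.3154] v=[-1.2477]
Step 11: x=[5.1810] v=[-0.5378]
Step 12: x=[5.2336] v=[0.2105]
First v>=0 after going negative at step 12, time=3.0000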